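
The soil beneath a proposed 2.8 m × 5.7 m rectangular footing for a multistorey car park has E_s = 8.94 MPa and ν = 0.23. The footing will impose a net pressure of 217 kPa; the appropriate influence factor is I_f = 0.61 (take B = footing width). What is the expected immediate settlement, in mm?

Immediate (elastic) settlement: S_e = q·B·(1−ν²)/E_s · I_f.
E_s = 8.94 MPa = 8940 kPa.
S_e = 217 × 2.8 × (1 − 0.23²) / 8940 × 0.61
    = 217 × 2.8 × 0.9471 / 8940 × 0.61
    = 0.03927 m = 39.27 mm

S_e ≈ 39.3 mm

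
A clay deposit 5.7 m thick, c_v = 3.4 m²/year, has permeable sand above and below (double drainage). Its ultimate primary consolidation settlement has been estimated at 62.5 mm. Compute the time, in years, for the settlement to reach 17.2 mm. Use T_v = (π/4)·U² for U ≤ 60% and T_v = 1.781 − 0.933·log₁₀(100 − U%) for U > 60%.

t ≈ 0.142 years

Drainage path length: H_d = H/2 = 2.85 m (double drainage).
U = S(t)/S_ult = 17.2/62.5 = 0.2752.
U ≤ 60%: T_v = (π/4)·U² = (π/4)×0.2752² = 0.059482.
t = T_v·H_d²/c_v = 0.059482×2.85²/3.4 = 0.1421 years.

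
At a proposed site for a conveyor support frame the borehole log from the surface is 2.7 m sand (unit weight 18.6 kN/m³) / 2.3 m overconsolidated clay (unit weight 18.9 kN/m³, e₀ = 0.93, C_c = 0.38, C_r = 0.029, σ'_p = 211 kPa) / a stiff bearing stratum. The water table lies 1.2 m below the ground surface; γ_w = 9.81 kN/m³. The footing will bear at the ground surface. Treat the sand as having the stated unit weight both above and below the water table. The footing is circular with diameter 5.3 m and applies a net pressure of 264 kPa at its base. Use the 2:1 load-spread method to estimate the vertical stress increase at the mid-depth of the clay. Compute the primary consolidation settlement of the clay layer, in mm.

S_c ≈ 16.1 mm

Mid-depth of clay below the ground surface: z = 2.7 + 2.3/2 = 3.85 m.
Total vertical stress at mid-clay: σ_v = 18.6×2.7 + 18.9×1.15 = 71.955 kPa.
Pore pressure: u = 9.81×(3.85 − 1.2) = 25.997 kPa.
Initial effective stress: σ'_0 = σ_v − u = 71.955 − 25.997 = 45.958 kPa.
Stress increase at mid-clay by the 2:1 spreading method:
Δσ ≈ qD²/(D+z)² = 264×5.3²/(5.3+3.85)² = 88.575 kPa
Final effective stress: σ'_f = 45.958 + 88.575 = 134.53 kPa.
σ'_f = 134.53 ≤ σ'_p = 211 kPa, so the clay remains overconsolidated and only the recompression index applies:
S_c = C_r·H/(1+e₀)·log₁₀(σ'_f/σ'_0) = 0.029×2.3/1.93×log₁₀(134.53/45.958)
    = 0.034559 × 0.46646 = 0.01612 m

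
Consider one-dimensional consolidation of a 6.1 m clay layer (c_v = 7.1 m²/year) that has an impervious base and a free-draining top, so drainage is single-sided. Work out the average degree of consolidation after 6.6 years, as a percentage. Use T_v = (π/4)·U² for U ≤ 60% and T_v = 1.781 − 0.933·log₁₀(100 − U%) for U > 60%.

U ≈ 96.4 %

Drainage path length: H_d = H = 6.1 m (single drainage).
T_v = c_v·t/H_d² = 7.1×6.6/6.1² = 1.2593.
T_v = 1.2593 corresponds to the U > 60% branch:
U = 1 − 10^((1.781 − T_v)/0.933)/100 = 0.9638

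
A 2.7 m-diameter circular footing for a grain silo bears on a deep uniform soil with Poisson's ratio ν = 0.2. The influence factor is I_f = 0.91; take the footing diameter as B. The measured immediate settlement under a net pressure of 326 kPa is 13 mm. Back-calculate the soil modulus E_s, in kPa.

E_s ≈ 59100 kPa

S_e = q·B·(1−ν²)/E_s · I_f  ⇒  E_s = q·B·(1−ν²)·I_f / S_e.
E_s = 326 × 2.7 × 0.96 × 0.91 / 0.013 = 59150 kPa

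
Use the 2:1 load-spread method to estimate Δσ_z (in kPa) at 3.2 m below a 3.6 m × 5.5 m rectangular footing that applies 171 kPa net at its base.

Δσ_z ≈ 57.2 kPa

By the 2:1 method the load spreads at 1 horizontal : 2 vertical, so at depth z the loaded area has grown by z in each plan dimension:
Δσ = qBL/((B+z)(L+z)) = 171×3.6×5.5/((3.6+3.2)(5.5+3.2)) = 57.231 kPa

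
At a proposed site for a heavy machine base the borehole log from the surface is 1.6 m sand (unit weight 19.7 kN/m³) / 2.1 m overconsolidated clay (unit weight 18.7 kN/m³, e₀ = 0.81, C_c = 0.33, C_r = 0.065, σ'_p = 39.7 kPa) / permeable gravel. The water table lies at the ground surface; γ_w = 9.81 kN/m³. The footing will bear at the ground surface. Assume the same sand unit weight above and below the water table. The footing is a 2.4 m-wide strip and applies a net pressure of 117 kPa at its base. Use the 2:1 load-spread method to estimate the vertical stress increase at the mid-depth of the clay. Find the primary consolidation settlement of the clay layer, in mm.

S_c ≈ 133 mm

Mid-depth of clay below the ground surface: z = 1.6 + 2.1/2 = 2.65 m.
Total vertical stress at mid-clay: σ_v = 19.7×1.6 + 18.7×1.05 = 51.155 kPa.
Pore pressure: u = 9.81×(2.65 − 0) = 25.997 kPa.
Initial effective stress: σ'_0 = σ_v − u = 51.155 − 25.997 = 25.158 kPa.
Stress increase at mid-clay by the 2:1 spreading method:
Δσ = qB/(B+z) = 117×2.4/(2.4+2.65) = 55.604 kPa
Final effective stress: σ'_f = 25.158 + 55.604 = 80.762 kPa.
σ'_f = 80.762 > σ'_p = 39.7 kPa, so the stress path crosses the preconsolidation pressure — recompression up to σ'_p, then virgin compression beyond:
S_c = H/(1+e₀)·[C_r·log₁₀(σ'_p/σ'_0) + C_c·log₁₀(σ'_f/σ'_p)]
    = 2.1/1.81 × [0.065×log₁₀(39.7/25.158) + 0.33×log₁₀(80.762/39.7)]
    = 1.1602 × [0.012877 + 0.10178] = 0.133 m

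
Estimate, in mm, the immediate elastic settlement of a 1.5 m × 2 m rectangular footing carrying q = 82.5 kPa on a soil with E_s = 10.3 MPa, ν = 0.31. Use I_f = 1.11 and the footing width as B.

Immediate (elastic) settlement: S_e = q·B·(1−ν²)/E_s · I_f.
E_s = 10.3 MPa = 10300 kPa.
S_e = 82.5 × 1.5 × (1 − 0.31²) / 10300 × 1.11
    = 82.5 × 1.5 × 0.9039 / 10300 × 1.11
    = 0.01205 m = 12.05 mm

S_e ≈ 12.1 mm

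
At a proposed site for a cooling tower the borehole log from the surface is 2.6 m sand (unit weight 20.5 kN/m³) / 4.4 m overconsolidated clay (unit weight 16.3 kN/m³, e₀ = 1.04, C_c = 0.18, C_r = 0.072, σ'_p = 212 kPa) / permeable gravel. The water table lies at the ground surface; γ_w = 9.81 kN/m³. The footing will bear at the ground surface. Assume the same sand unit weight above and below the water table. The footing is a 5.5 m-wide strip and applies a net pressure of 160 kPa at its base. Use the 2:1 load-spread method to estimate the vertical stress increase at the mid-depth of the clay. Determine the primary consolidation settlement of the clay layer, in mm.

S_c ≈ 74.8 mm

Mid-depth of clay below the ground surface: z = 2.6 + 4.4/2 = 4.8 m.
Total vertical stress at mid-clay: σ_v = 20.5×2.6 + 16.3×2.2 = 89.16 kPa.
Pore pressure: u = 9.81×(4.8 − 0) = 47.088 kPa.
Initial effective stress: σ'_0 = σ_v − u = 89.16 − 47.088 = 42.072 kPa.
Stress increase at mid-clay by the 2:1 spreading method:
Δσ = qB/(B+z) = 160×5.5/(5.5+4.8) = 85.437 kPa
Final effective stress: σ'_f = 42.072 + 85.437 = 127.51 kPa.
σ'_f = 127.51 ≤ σ'_p = 212 kPa, so the clay remains overconsolidated and only the recompression index applies:
S_c = C_r·H/(1+e₀)·log₁₀(σ'_f/σ'_0) = 0.072×4.4/2.04×log₁₀(127.51/42.072)
    = 0.1553 × 0.48155 = 0.07478 m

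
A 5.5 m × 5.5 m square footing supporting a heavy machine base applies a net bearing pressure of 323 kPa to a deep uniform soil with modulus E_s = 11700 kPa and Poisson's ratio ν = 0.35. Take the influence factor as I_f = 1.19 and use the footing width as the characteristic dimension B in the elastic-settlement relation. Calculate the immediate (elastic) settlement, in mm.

Immediate (elastic) settlement: S_e = q·B·(1−ν²)/E_s · I_f.
S_e = 323 × 5.5 × (1 − 0.35²) / 11700 × 1.19
    = 323 × 5.5 × 0.8775 / 11700 × 1.19
    = 0.1586 m = 158.6 mm

S_e ≈ 159 mm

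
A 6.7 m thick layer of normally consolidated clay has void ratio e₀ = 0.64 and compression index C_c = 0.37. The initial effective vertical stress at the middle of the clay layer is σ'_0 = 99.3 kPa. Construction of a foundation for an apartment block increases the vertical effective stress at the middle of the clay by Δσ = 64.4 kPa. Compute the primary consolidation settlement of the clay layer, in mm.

Final effective stress: σ'_f = σ'_0 + Δσ = 99.3 + 64.4 = 163.7 kPa.
Normally consolidated clay, so the full stress increment lies on the virgin compression line:
S_c = C_c·H/(1+e₀)·log₁₀(σ'_f/σ'_0) = 0.37×6.7/(1+0.64)×log₁₀(163.7/99.3)
    = 1.5116 × 0.2171 = 0.3282 m

S_c ≈ 328 mm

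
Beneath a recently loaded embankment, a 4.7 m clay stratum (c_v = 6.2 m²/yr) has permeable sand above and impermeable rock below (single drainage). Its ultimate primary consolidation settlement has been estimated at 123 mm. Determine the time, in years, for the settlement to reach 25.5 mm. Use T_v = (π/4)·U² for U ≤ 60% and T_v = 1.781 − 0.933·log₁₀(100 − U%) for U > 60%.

t ≈ 0.12 years

Drainage path length: H_d = H = 4.7 m (single drainage).
U = S(t)/S_ult = 25.5/123 = 0.2073.
U ≤ 60%: T_v = (π/4)·U² = (π/4)×0.20732² = 0.033757.
t = T_v·H_d²/c_v = 0.033757×4.7²/6.2 = 0.1203 years.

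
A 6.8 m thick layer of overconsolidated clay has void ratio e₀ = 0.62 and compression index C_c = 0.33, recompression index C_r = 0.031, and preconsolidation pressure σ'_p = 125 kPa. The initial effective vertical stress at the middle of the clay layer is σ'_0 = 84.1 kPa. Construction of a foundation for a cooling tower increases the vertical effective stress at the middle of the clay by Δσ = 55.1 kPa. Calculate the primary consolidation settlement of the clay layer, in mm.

Final effective stress: σ'_f = 84.1 + 55.1 = 139.2 kPa.
σ'_f = 139.2 > σ'_p = 125 kPa, so the stress path crosses the preconsolidation pressure — recompression up to σ'_p, then virgin compression beyond:
S_c = H/(1+e₀)·[C_r·log₁₀(σ'_p/σ'_0) + C_c·log₁₀(σ'_f/σ'_p)]
    = 6.8/1.62 × [0.031×log₁₀(125/84.1) + 0.33×log₁₀(139.2/125)]
    = 4.1975 × [0.0053355 + 0.015421] = 0.08713 m

S_c ≈ 87.1 mm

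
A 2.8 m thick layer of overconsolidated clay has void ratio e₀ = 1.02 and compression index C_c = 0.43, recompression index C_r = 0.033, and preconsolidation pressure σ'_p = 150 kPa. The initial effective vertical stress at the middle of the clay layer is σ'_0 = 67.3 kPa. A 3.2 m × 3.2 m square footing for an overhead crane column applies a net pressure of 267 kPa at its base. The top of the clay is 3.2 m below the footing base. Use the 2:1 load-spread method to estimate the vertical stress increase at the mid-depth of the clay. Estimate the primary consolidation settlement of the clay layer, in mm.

S_c ≈ 10.2 mm

Mid-depth of clay below the footing base: z = 3.2 + 2.8/2 = 4.6 m.
Stress increase at mid-clay by the 2:1 spreading method:
Δσ = qBL/((B+z)(L+z)) = 267×3.2×3.2/((3.2+4.6)(3.2+4.6)) = 44.939 kPa
Final effective stress: σ'_f = 67.3 + 44.939 = 112.24 kPa.
σ'_f = 112.24 ≤ σ'_p = 150 kPa, so the clay remains overconsolidated and only the recompression index applies:
S_c = C_r·H/(1+e₀)·log₁₀(σ'_f/σ'_0) = 0.033×2.8/2.02×log₁₀(112.24/67.3)
    = 0.045741 × 0.22213 = 0.01016 m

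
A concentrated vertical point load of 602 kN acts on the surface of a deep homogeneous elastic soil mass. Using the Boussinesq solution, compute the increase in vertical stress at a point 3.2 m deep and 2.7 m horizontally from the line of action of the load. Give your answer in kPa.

Δσ_z ≈ 7.32 kPa

Boussinesq vertical stress below a point load on an elastic half-space:
Δσ_z = 3P/(2πz²) · [1 + (r/z)²]^(−5/2)
r/z = 2.7/3.2 = 0.84375; [1+(r/z)²]^(−5/2) = 0.26079.
Δσ_z = 3×602/(2π×3.2²) × 0.26079 = 28.07 × 0.26079 = 7.32 kPa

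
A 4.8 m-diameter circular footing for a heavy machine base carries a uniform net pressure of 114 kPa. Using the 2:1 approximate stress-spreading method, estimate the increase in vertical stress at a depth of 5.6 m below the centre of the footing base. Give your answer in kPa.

By the 2:1 method the load spreads at 1 horizontal : 2 vertical, so at depth z the loaded area has grown by z in each plan dimension:
Δσ ≈ qD²/(D+z)² = 114×4.8²/(4.8+5.6)² = 24.284 kPa

Δσ_z ≈ 24.3 kPa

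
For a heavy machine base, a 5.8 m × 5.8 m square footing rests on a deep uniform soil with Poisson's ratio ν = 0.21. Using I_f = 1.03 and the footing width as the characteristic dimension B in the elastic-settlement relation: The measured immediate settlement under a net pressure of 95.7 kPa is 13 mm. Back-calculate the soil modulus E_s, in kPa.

E_s ≈ 42000 kPa

S_e = q·B·(1−ν²)/E_s · I_f  ⇒  E_s = q·B·(1−ν²)·I_f / S_e.
E_s = 95.7 × 5.8 × 0.9559 × 1.03 / 0.013 = 42040 kPa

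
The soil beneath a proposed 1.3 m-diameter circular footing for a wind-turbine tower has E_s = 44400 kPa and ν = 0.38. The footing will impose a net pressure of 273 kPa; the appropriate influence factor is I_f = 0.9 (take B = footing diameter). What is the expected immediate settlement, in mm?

S_e ≈ 6.16 mm

Immediate (elastic) settlement: S_e = q·B·(1−ν²)/E_s · I_f.
S_e = 273 × 1.3 × (1 − 0.38²) / 44400 × 0.9
    = 273 × 1.3 × 0.8556 / 44400 × 0.9
    = 0.006155 m = 6.155 mm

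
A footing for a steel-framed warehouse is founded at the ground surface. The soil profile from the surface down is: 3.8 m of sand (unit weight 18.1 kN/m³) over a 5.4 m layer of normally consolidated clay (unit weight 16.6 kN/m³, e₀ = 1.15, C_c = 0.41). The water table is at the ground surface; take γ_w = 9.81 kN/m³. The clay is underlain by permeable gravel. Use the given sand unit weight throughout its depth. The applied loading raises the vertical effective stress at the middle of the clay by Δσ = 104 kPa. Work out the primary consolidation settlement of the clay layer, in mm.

Mid-depth of clay below the ground surface: z = 3.8 + 5.4/2 = 6.5 m.
Total vertical stress at mid-clay: σ_v = 18.1×3.8 + 16.6×2.7 = 113.6 kPa.
Pore pressure: u = 9.81×(6.5 − 0) = 63.765 kPa.
Initial effective stress: σ'_0 = σ_v − u = 113.6 − 63.765 = 49.835 kPa.
Final effective stress: σ'_f = σ'_0 + Δσ = 49.835 + 104 = 153.84 kPa.
Normally consolidated clay, so the full stress increment lies on the virgin compression line:
S_c = C_c·H/(1+e₀)·log₁₀(σ'_f/σ'_0) = 0.41×5.4/(1+1.15)×log₁₀(153.84/49.835)
    = 1.0298 × 0.48953 = 0.5041 m

S_c ≈ 504 mm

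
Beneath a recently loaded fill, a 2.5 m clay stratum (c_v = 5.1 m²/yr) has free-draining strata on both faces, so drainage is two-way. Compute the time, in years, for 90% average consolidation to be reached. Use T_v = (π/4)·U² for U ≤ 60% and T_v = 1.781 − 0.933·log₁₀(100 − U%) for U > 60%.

t ≈ 0.26 years

Drainage path length: H_d = H/2 = 1.25 m (double drainage).
U > 60%: T_v = 1.781 − 0.933·log₁₀(100 − 90) = 0.848.
t = T_v·H_d²/c_v = 0.848×1.25²/5.1 = 0.2598 years.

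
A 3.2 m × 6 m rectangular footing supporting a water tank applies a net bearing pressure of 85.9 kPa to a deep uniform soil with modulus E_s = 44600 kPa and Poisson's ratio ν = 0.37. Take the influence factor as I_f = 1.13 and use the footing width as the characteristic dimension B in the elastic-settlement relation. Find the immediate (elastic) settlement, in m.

S_e ≈ 0.00601 m

Immediate (elastic) settlement: S_e = q·B·(1−ν²)/E_s · I_f.
S_e = 85.9 × 3.2 × (1 − 0.37²) / 44600 × 1.13
    = 85.9 × 3.2 × 0.8631 / 44600 × 1.13
    = 0.006011 m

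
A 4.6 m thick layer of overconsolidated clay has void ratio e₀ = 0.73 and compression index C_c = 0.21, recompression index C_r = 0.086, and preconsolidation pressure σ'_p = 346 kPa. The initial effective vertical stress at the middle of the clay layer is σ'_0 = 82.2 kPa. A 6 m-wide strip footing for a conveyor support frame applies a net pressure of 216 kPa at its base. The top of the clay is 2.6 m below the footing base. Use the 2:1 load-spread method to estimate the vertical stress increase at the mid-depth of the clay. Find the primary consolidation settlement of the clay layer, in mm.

S_c ≈ 88.8 mm

Mid-depth of clay below the footing base: z = 2.6 + 4.6/2 = 4.9 m.
Stress increase at mid-clay by the 2:1 spreading method:
Δσ = qB/(B+z) = 216×6/(6+4.9) = 118.9 kPa
Final effective stress: σ'_f = 82.2 + 118.9 = 201.1 kPa.
σ'_f = 201.1 ≤ σ'_p = 346 kPa, so the clay remains overconsolidated and only the recompression index applies:
S_c = C_r·H/(1+e₀)·log₁₀(σ'_f/σ'_0) = 0.086×4.6/1.73×log₁₀(201.1/82.2)
    = 0.22867 × 0.38854 = 0.08885 m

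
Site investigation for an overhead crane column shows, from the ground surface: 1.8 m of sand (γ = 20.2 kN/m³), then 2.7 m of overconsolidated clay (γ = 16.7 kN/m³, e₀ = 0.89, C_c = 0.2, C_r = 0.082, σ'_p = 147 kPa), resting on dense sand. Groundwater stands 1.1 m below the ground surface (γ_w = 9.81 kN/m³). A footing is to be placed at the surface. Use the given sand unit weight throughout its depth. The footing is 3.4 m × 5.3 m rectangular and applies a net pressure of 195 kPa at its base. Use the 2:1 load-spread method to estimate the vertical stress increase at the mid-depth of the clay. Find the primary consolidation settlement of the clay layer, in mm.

Mid-depth of clay below the ground surface: z = 1.8 + 2.7/2 = 3.15 m.
Total vertical stress at mid-clay: σ_v = 20.2×1.8 + 16.7×1.35 = 58.905 kPa.
Pore pressure: u = 9.81×(3.15 − 1.1) = 20.11 kPa.
Initial effective stress: σ'_0 = σ_v − u = 58.905 − 20.11 = 38.795 kPa.
Stress increase at mid-clay by the 2:1 spreading method:
Δσ = qBL/((B+z)(L+z)) = 195×3.4×5.3/((3.4+3.15)(5.3+3.15)) = 63.488 kPa
Final effective stress: σ'_f = 38.795 + 63.488 = 102.28 kPa.
σ'_f = 102.28 ≤ σ'_p = 147 kPa, so the clay remains overconsolidated and only the recompression index applies:
S_c = C_r·H/(1+e₀)·log₁₀(σ'_f/σ'_0) = 0.082×2.7/1.89×log₁₀(102.28/38.795)
    = 0.11715 × 0.42101 = 0.04932 m

S_c ≈ 49.3 mm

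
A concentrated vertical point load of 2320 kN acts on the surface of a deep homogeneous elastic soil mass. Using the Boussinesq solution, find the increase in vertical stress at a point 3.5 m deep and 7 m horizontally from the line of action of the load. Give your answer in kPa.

Δσ_z ≈ 1.62 kPa

Boussinesq vertical stress below a point load on an elastic half-space:
Δσ_z = 3P/(2πz²) · [1 + (r/z)²]^(−5/2)
r/z = 7/3.5 = 2; [1+(r/z)²]^(−5/2) = 0.017889.
Δσ_z = 3×2320/(2π×3.5²) × 0.017889 = 90.426 × 0.017889 = 1.618 kPa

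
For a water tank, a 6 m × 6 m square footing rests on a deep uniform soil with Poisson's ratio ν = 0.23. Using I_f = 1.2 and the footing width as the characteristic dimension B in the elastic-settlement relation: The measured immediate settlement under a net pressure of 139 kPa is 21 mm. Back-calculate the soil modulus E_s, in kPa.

S_e = q·B·(1−ν²)/E_s · I_f  ⇒  E_s = q·B·(1−ν²)·I_f / S_e.
E_s = 139 × 6 × 0.9471 × 1.2 / 0.021 = 45140 kPa

E_s ≈ 45100 kPa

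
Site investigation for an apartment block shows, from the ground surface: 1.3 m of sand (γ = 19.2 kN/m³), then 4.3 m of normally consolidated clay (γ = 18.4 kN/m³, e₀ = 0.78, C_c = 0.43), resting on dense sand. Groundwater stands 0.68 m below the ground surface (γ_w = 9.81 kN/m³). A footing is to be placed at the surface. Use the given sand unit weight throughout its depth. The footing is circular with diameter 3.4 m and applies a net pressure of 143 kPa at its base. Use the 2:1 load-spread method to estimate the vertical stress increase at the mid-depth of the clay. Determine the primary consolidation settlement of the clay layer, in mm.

S_c ≈ 300 mm

Mid-depth of clay below the ground surface: z = 1.3 + 4.3/2 = 3.45 m.
Total vertical stress at mid-clay: σ_v = 19.2×1.3 + 18.4×2.15 = 64.52 kPa.
Pore pressure: u = 9.81×(3.45 − 0.68) = 27.174 kPa.
Initial effective stress: σ'_0 = σ_v − u = 64.52 − 27.174 = 37.346 kPa.
Stress increase at mid-clay by the 2:1 spreading method:
Δσ ≈ qD²/(D+z)² = 143×3.4²/(3.4+3.45)² = 35.23 kPa
Final effective stress: σ'_f = σ'_0 + Δσ = 37.346 + 35.23 = 72.576 kPa.
Normally consolidated clay, so the full stress increment lies on the virgin compression line:
S_c = C_c·H/(1+e₀)·log₁₀(σ'_f/σ'_0) = 0.43×4.3/(1+0.78)×log₁₀(72.576/37.346)
    = 1.0388 × 0.28855 = 0.2997 m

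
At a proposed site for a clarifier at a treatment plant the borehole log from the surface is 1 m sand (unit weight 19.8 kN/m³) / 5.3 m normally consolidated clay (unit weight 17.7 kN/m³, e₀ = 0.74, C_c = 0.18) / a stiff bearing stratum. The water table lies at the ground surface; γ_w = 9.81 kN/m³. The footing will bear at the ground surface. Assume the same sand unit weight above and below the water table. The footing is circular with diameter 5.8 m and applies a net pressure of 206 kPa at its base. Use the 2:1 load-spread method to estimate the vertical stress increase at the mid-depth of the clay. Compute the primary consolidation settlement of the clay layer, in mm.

S_c ≈ 299 mm

Mid-depth of clay below the ground surface: z = 1 + 5.3/2 = 3.65 m.
Total vertical stress at mid-clay: σ_v = 19.8×1 + 17.7×2.65 = 66.705 kPa.
Pore pressure: u = 9.81×(3.65 − 0) = 35.806 kPa.
Initial effective stress: σ'_0 = σ_v − u = 66.705 − 35.806 = 30.899 kPa.
Stress increase at mid-clay by the 2:1 spreading method:
Δσ ≈ qD²/(D+z)² = 206×5.8²/(5.8+3.65)² = 77.6 kPa
Final effective stress: σ'_f = σ'_0 + Δσ = 30.899 + 77.6 = 108.5 kPa.
Normally consolidated clay, so the full stress increment lies on the virgin compression line:
S_c = C_c·H/(1+e₀)·log₁₀(σ'_f/σ'_0) = 0.18×5.3/(1+0.74)×log₁₀(108.5/30.899)
    = 0.54828 × 0.54549 = 0.2991 m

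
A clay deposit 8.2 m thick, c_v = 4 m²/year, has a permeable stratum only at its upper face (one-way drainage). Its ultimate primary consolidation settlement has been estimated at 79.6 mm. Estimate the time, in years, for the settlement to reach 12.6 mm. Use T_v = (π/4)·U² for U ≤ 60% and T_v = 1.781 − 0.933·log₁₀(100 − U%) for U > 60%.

t ≈ 0.331 years

Drainage path length: H_d = H = 8.2 m (single drainage).
U = S(t)/S_ult = 12.6/79.6 = 0.1583.
U ≤ 60%: T_v = (π/4)·U² = (π/4)×0.15829² = 0.019679.
t = T_v·H_d²/c_v = 0.019679×8.2²/4 = 0.3308 years.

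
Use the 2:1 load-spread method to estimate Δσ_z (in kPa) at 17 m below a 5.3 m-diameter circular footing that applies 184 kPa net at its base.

By the 2:1 method the load spreads at 1 horizontal : 2 vertical, so at depth z the loaded area has grown by z in each plan dimension:
Δσ ≈ qD²/(D+z)² = 184×5.3²/(5.3+17)² = 10.393 kPa

Δσ_z ≈ 10.4 kPa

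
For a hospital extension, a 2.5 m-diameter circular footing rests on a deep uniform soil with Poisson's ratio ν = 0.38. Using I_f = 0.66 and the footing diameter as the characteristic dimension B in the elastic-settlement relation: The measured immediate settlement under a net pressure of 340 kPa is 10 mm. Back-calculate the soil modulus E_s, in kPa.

E_s ≈ 48000 kPa

S_e = q·B·(1−ν²)/E_s · I_f  ⇒  E_s = q·B·(1−ν²)·I_f / S_e.
E_s = 340 × 2.5 × 0.8556 × 0.66 / 0.01 = 48000 kPa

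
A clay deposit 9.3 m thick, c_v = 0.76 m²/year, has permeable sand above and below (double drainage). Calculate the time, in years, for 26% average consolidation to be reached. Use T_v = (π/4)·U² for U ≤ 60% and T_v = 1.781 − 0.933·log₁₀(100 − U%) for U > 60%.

t ≈ 1.51 years

Drainage path length: H_d = H/2 = 4.65 m (double drainage).
U ≤ 60%: T_v = (π/4)·U² = (π/4)×0.26² = 0.053093.
t = T_v·H_d²/c_v = 0.053093×4.65²/0.76 = 1.511 years.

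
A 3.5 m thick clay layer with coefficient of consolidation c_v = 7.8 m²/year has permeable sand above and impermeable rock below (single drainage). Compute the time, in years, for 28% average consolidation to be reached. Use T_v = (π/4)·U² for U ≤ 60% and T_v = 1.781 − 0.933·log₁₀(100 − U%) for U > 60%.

Drainage path length: H_d = H = 3.5 m (single drainage).
U ≤ 60%: T_v = (π/4)·U² = (π/4)×0.28² = 0.061575.
t = T_v·H_d²/c_v = 0.061575×3.5²/7.8 = 0.0967 years.

t ≈ 0.0967 years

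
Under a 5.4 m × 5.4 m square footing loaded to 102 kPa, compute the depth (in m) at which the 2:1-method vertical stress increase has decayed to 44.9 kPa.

z ≈ 2.74 m

2:1 spreading — at depth z the loaded area has grown by z in each plan dimension:
qB²/(B+z)² = Δσ_z ⇒ z = B(√(q/Δσ_z) − 1) = 5.4×(√(102/44.9) − 1) = 2.739 m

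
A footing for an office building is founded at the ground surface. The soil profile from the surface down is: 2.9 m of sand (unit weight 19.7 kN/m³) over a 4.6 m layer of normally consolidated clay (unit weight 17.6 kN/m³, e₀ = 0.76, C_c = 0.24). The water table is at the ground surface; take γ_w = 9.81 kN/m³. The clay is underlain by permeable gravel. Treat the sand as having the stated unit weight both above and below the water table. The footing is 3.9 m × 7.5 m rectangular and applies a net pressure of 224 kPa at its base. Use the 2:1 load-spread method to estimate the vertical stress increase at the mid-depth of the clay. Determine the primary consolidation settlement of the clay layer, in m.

S_c ≈ 0.217 m

Mid-depth of clay below the ground surface: z = 2.9 + 4.6/2 = 5.2 m.
Total vertical stress at mid-clay: σ_v = 19.7×2.9 + 17.6×2.3 = 97.61 kPa.
Pore pressure: u = 9.81×(5.2 − 0) = 51.012 kPa.
Initial effective stress: σ'_0 = σ_v − u = 97.61 − 51.012 = 46.598 kPa.
Stress increase at mid-clay by the 2:1 spreading method:
Δσ = qBL/((B+z)(L+z)) = 224×3.9×7.5/((3.9+5.2)(7.5+5.2)) = 56.693 kPa
Final effective stress: σ'_f = σ'_0 + Δσ = 46.598 + 56.693 = 103.29 kPa.
Normally consolidated clay, so the full stress increment lies on the virgin compression line:
S_c = C_c·H/(1+e₀)·log₁₀(σ'_f/σ'_0) = 0.24×4.6/(1+0.76)×log₁₀(103.29/46.598)
    = 0.62727 × 0.34569 = 0.2168 m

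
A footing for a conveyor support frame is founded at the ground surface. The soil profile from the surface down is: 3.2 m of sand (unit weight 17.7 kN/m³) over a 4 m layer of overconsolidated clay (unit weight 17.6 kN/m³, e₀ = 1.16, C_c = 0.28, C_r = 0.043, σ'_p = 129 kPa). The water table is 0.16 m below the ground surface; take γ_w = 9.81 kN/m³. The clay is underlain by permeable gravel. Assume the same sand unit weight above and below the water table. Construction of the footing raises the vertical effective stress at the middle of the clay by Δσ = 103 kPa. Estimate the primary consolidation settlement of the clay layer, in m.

Mid-depth of clay below the ground surface: z = 3.2 + 4/2 = 5.2 m.
Total vertical stress at mid-clay: σ_v = 17.7×3.2 + 17.6×2 = 91.84 kPa.
Pore pressure: u = 9.81×(5.2 − 0.16) = 49.442 kPa.
Initial effective stress: σ'_0 = σ_v − u = 91.84 − 49.442 = 42.398 kPa.
Final effective stress: σ'_f = 42.398 + 103 = 145.4 kPa.
σ'_f = 145.4 > σ'_p = 129 kPa, so the stress path crosses the preconsolidation pressure — recompression up to σ'_p, then virgin compression beyond:
S_c = H/(1+e₀)·[C_r·log₁₀(σ'_p/σ'_0) + C_c·log₁₀(σ'_f/σ'_p)]
    = 4/2.16 × [0.043×log₁₀(129/42.398) + 0.28×log₁₀(145.4/129)]
    = 1.8519 × [0.02078 + 0.014553] = 0.06543 m

S_c ≈ 0.0654 m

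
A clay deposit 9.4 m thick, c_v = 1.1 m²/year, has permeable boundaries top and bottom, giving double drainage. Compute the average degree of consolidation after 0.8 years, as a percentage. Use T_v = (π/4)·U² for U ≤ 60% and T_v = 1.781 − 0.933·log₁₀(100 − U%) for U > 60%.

U ≈ 22.5 %

Drainage path length: H_d = H/2 = 4.7 m (double drainage).
T_v = c_v·t/H_d² = 1.1×0.8/4.7² = 0.039837.
T_v = 0.039837 corresponds to the U ≤ 60% branch:
U = √(4T_v/π) = 0.2252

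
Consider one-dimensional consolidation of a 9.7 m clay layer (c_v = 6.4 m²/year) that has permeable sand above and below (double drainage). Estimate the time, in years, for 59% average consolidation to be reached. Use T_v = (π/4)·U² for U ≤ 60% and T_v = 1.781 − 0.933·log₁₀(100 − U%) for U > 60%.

Drainage path length: H_d = H/2 = 4.85 m (double drainage).
U ≤ 60%: T_v = (π/4)·U² = (π/4)×0.59² = 0.2734.
t = T_v·H_d²/c_v = 0.2734×4.85²/6.4 = 1.005 years.

t ≈ 1 years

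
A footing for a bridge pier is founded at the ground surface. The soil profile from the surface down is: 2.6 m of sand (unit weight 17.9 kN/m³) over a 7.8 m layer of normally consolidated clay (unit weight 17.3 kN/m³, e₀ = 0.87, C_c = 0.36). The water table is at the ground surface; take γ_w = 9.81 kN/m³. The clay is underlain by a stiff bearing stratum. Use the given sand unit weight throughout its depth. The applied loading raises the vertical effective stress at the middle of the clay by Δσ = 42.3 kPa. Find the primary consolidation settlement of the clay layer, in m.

Mid-depth of clay below the ground surface: z = 2.6 + 7.8/2 = 6.5 m.
Total vertical stress at mid-clay: σ_v = 17.9×2.6 + 17.3×3.9 = 114.01 kPa.
Pore pressure: u = 9.81×(6.5 − 0) = 63.765 kPa.
Initial effective stress: σ'_0 = σ_v − u = 114.01 − 63.765 = 50.245 kPa.
Final effective stress: σ'_f = σ'_0 + Δσ = 50.245 + 42.3 = 92.545 kPa.
Normally consolidated clay, so the full stress increment lies on the virgin compression line:
S_c = C_c·H/(1+e₀)·log₁₀(σ'_f/σ'_0) = 0.36×7.8/(1+0.87)×log₁₀(92.545/50.245)
    = 1.5016 × 0.26526 = 0.3983 m

S_c ≈ 0.398 m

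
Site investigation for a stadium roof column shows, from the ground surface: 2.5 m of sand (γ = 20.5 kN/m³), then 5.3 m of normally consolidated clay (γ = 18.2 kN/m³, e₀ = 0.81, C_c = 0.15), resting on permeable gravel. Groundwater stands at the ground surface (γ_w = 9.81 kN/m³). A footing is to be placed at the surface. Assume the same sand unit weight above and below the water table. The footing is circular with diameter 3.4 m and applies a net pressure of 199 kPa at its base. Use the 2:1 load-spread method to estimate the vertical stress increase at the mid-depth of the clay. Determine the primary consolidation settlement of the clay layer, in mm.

Mid-depth of clay below the ground surface: z = 2.5 + 5.3/2 = 5.15 m.
Total vertical stress at mid-clay: σ_v = 20.5×2.5 + 18.2×2.65 = 99.48 kPa.
Pore pressure: u = 9.81×(5.15 − 0) = 50.522 kPa.
Initial effective stress: σ'_0 = σ_v − u = 99.48 − 50.522 = 48.958 kPa.
Stress increase at mid-clay by the 2:1 spreading method:
Δσ ≈ qD²/(D+z)² = 199×3.4²/(3.4+5.15)² = 31.469 kPa
Final effective stress: σ'_f = σ'_0 + Δσ = 48.958 + 31.469 = 80.427 kPa.
Normally consolidated clay, so the full stress increment lies on the virgin compression line:
S_c = C_c·H/(1+e₀)·log₁₀(σ'_f/σ'_0) = 0.15×5.3/(1+0.81)×log₁₀(80.427/48.958)
    = 0.43923 × 0.21558 = 0.09469 m

S_c ≈ 94.7 mm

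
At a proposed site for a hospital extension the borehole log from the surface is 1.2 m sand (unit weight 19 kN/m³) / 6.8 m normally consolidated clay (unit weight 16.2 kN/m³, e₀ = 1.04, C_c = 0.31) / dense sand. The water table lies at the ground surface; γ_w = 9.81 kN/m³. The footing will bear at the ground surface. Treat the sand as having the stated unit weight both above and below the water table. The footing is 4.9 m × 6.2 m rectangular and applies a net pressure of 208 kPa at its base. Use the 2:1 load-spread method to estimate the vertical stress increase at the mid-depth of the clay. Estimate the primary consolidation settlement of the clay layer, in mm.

Mid-depth of clay below the ground surface: z = 1.2 + 6.8/2 = 4.6 m.
Total vertical stress at mid-clay: σ_v = 19×1.2 + 16.2×3.4 = 77.88 kPa.
Pore pressure: u = 9.81×(4.6 − 0) = 45.126 kPa.
Initial effective stress: σ'_0 = σ_v − u = 77.88 − 45.126 = 32.754 kPa.
Stress increase at mid-clay by the 2:1 spreading method:
Δσ = qBL/((B+z)(L+z)) = 208×4.9×6.2/((4.9+4.6)(6.2+4.6)) = 61.589 kPa
Final effective stress: σ'_f = σ'_0 + Δσ = 32.754 + 61.589 = 94.343 kPa.
Normally consolidated clay, so the full stress increment lies on the virgin compression line:
S_c = C_c·H/(1+e₀)·log₁₀(σ'_f/σ'_0) = 0.31×6.8/(1+1.04)×log₁₀(94.343/32.754)
    = 1.0333 × 0.45945 = 0.4747 m

S_c ≈ 475 mm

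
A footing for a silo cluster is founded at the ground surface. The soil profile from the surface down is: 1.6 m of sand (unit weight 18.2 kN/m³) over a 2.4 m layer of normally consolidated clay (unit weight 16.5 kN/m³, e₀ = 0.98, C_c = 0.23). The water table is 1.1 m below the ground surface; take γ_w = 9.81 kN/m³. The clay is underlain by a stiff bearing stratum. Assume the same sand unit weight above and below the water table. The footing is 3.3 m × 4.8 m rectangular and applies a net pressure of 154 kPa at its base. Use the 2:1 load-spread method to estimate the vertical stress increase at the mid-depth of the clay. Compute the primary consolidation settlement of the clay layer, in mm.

Mid-depth of clay below the ground surface: z = 1.6 + 2.4/2 = 2.8 m.
Total vertical stress at mid-clay: σ_v = 18.2×1.6 + 16.5×1.2 = 48.92 kPa.
Pore pressure: u = 9.81×(2.8 − 1.1) = 16.677 kPa.
Initial effective stress: σ'_0 = σ_v − u = 48.92 − 16.677 = 32.243 kPa.
Stress increase at mid-clay by the 2:1 spreading method:
Δσ = qBL/((B+z)(L+z)) = 154×3.3×4.8/((3.3+2.8)(4.8+2.8)) = 52.618 kPa
Final effective stress: σ'_f = σ'_0 + Δσ = 32.243 + 52.618 = 84.861 kPa.
Normally consolidated clay, so the full stress increment lies on the virgin compression line:
S_c = C_c·H/(1+e₀)·log₁₀(σ'_f/σ'_0) = 0.23×2.4/(1+0.98)×log₁₀(84.861/32.243)
    = 0.27879 × 0.42027 = 0.1172 m

S_c ≈ 117 mm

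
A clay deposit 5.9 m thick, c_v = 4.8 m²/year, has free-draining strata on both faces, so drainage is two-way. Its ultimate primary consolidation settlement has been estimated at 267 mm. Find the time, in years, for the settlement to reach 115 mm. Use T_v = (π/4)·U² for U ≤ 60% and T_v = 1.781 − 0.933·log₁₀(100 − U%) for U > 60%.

t ≈ 0.264 years

Drainage path length: H_d = H/2 = 2.95 m (double drainage).
U = S(t)/S_ult = 115/267 = 0.4307.
U ≤ 60%: T_v = (π/4)·U² = (π/4)×0.43071² = 0.1457.
t = T_v·H_d²/c_v = 0.1457×2.95²/4.8 = 0.2642 years.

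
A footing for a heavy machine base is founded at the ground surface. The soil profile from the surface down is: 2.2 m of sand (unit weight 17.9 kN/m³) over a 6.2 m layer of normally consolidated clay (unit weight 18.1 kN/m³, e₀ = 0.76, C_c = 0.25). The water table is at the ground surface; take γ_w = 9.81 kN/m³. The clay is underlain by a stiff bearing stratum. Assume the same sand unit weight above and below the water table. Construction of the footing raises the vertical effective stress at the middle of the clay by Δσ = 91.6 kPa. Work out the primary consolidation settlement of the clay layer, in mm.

S_c ≈ 433 mm

Mid-depth of clay below the ground surface: z = 2.2 + 6.2/2 = 5.3 m.
Total vertical stress at mid-clay: σ_v = 17.9×2.2 + 18.1×3.1 = 95.49 kPa.
Pore pressure: u = 9.81×(5.3 − 0) = 51.993 kPa.
Initial effective stress: σ'_0 = σ_v − u = 95.49 − 51.993 = 43.497 kPa.
Final effective stress: σ'_f = σ'_0 + Δσ = 43.497 + 91.6 = 135.1 kPa.
Normally consolidated clay, so the full stress increment lies on the virgin compression line:
S_c = C_c·H/(1+e₀)·log₁₀(σ'_f/σ'_0) = 0.25×6.2/(1+0.76)×log₁₀(135.1/43.497)
    = 0.88068 × 0.4922 = 0.4335 m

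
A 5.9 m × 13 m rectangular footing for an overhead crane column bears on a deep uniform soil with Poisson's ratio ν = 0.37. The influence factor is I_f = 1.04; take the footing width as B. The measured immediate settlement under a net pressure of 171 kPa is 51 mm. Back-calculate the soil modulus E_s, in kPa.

E_s ≈ 17800 kPa

S_e = q·B·(1−ν²)/E_s · I_f  ⇒  E_s = q·B·(1−ν²)·I_f / S_e.
E_s = 171 × 5.9 × 0.8631 × 1.04 / 0.051 = 17760 kPa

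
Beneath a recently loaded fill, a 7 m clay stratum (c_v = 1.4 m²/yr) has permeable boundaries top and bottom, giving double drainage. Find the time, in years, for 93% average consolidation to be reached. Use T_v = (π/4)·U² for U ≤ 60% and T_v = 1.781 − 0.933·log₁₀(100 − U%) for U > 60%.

Drainage path length: H_d = H/2 = 3.5 m (double drainage).
U > 60%: T_v = 1.781 − 0.933·log₁₀(100 − 93) = 0.99252.
t = T_v·H_d²/c_v = 0.99252×3.5²/1.4 = 8.685 years.

t ≈ 8.68 years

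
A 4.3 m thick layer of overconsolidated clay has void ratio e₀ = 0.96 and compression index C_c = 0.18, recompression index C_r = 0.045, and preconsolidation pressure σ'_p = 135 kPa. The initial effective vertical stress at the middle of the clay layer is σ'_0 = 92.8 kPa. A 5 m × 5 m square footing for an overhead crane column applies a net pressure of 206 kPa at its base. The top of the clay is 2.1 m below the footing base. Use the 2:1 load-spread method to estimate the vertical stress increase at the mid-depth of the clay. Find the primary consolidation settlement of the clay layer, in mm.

S_c ≈ 37.5 mm

Mid-depth of clay below the footing base: z = 2.1 + 4.3/2 = 4.25 m.
Stress increase at mid-clay by the 2:1 spreading method:
Δσ = qBL/((B+z)(L+z)) = 206×5×5/((5+4.25)(5+4.25)) = 60.19 kPa
Final effective stress: σ'_f = 92.8 + 60.19 = 152.99 kPa.
σ'_f = 152.99 > σ'_p = 135 kPa, so the stress path crosses the preconsolidation pressure — recompression up to σ'_p, then virgin compression beyond:
S_c = H/(1+e₀)·[C_r·log₁₀(σ'_p/σ'_0) + C_c·log₁₀(σ'_f/σ'_p)]
    = 4.3/1.96 × [0.045×log₁₀(135/92.8) + 0.18×log₁₀(152.99/135)]
    = 2.1939 × [0.0073254 + 0.0097793] = 0.03753 m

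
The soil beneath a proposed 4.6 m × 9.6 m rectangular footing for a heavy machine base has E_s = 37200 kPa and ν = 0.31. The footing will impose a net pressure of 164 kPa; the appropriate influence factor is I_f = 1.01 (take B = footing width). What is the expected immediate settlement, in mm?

Immediate (elastic) settlement: S_e = q·B·(1−ν²)/E_s · I_f.
S_e = 164 × 4.6 × (1 − 0.31²) / 37200 × 1.01
    = 164 × 4.6 × 0.9039 / 37200 × 1.01
    = 0.01851 m = 18.51 mm

S_e ≈ 18.5 mm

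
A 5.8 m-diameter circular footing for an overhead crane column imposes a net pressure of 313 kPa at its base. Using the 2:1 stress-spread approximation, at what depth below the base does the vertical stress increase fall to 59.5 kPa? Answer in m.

2:1 spreading — at depth z the loaded area has grown by z in each plan dimension:
qD²/(D+z)² = Δσ_z ⇒ z = D(√(q/Δσ_z) − 1) = 5.8×(√(313/59.5) − 1) = 7.503 m

z ≈ 7.5 m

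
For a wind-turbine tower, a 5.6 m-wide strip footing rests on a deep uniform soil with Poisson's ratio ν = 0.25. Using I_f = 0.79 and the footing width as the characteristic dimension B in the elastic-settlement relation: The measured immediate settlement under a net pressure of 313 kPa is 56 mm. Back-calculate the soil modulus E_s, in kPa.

E_s ≈ 23200 kPa

S_e = q·B·(1−ν²)/E_s · I_f  ⇒  E_s = q·B·(1−ν²)·I_f / S_e.
E_s = 313 × 5.6 × 0.9375 × 0.79 / 0.056 = 23180 kPa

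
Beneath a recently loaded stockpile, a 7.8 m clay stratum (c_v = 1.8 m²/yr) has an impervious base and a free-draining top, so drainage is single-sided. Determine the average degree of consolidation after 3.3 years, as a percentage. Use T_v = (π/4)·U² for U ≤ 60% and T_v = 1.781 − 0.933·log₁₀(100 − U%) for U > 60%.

U ≈ 35.3 %

Drainage path length: H_d = H = 7.8 m (single drainage).
T_v = c_v·t/H_d² = 1.8×3.3/7.8² = 0.097633.
T_v = 0.097633 corresponds to the U ≤ 60% branch:
U = √(4T_v/π) = 0.3526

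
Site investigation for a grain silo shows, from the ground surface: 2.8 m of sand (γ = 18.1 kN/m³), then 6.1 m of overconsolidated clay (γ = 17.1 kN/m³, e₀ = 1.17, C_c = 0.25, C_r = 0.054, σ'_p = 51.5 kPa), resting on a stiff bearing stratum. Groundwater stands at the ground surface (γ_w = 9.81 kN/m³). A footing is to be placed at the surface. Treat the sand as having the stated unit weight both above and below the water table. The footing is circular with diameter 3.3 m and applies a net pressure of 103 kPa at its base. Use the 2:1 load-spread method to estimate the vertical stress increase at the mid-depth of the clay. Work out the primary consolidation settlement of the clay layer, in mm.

Mid-depth of clay below the ground surface: z = 2.8 + 6.1/2 = 5.85 m.
Total vertical stress at mid-clay: σ_v = 18.1×2.8 + 17.1×3.05 = 102.84 kPa.
Pore pressure: u = 9.81×(5.85 − 0) = 57.389 kPa.
Initial effective stress: σ'_0 = σ_v − u = 102.84 − 57.389 = 45.451 kPa.
Stress increase at mid-clay by the 2:1 spreading method:
Δσ ≈ qD²/(D+z)² = 103×3.3²/(3.3+5.85)² = 13.397 kPa
Final effective stress: σ'_f = 45.451 + 13.397 = 58.848 kPa.
σ'_f = 58.848 > σ'_p = 51.5 kPa, so the stress path crosses the preconsolidation pressure — recompression up to σ'_p, then virgin compression beyond:
S_c = H/(1+e₀)·[C_r·log₁₀(σ'_p/σ'_0) + C_c·log₁₀(σ'_f/σ'_p)]
    = 6.1/2.17 × [0.054×log₁₀(51.5/45.451) + 0.25×log₁₀(58.848/51.5)]
    = 2.8111 × [0.0029302 + 0.014481] = 0.04894 m

S_c ≈ 48.9 mm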